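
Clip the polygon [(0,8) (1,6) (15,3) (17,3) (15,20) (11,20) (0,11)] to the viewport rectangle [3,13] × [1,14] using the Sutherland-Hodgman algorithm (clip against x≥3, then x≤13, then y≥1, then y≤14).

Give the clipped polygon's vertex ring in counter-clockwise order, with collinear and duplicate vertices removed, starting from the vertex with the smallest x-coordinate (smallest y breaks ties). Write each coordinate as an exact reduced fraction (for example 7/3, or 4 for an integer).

1. After x ≥ 3: [(3,39/7) (15,3) (17,3) (15,20) (11,20) (3,148/11)]
2. After x ≤ 13: [(3,39/7) (13,24/7) (13,20) (11,20) (3,148/11)]
3. After y ≥ 1: [(3,39/7) (13,24/7) (13,20) (11,20) (3,148/11)]
4. After y ≤ 14: [(3,39/7) (13,24/7) (13,14) (11/3,14) (3,148/11)]
5. Canonical ring: [(3,39/7) (13,24/7) (13,14) (11/3,14) (3,148/11)]

Clipped polygon: [(3,39/7) (13,24/7) (13,14) (11/3,14) (3,148/11)]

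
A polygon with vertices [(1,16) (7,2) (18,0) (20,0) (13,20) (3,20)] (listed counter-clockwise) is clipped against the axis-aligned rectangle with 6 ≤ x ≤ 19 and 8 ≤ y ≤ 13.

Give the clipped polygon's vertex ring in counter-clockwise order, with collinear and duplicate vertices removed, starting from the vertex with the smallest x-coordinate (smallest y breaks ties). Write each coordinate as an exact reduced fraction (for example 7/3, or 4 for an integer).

Clipped polygon: [(6,8) (86/5,8) (309/20,13) (6,13)]

1. After x ≥ 6: [(6,13/3) (7,2) (18,0) (20,0) (13,20) (6,20)]
2. After x ≤ 19: [(6,13/3) (7,2) (18,0) (19,0) (19,20/7) (13,20) (6,20)]
3. After y ≥ 8: [(6,8) (86/5,8) (13,20) (6,20)]
4. After y ≤ 13: [(6,13) (6,8) (86/5,8) (309/20,13)]
5. Canonical ring: [(6,8) (86/5,8) (309/20,13) (6,13)]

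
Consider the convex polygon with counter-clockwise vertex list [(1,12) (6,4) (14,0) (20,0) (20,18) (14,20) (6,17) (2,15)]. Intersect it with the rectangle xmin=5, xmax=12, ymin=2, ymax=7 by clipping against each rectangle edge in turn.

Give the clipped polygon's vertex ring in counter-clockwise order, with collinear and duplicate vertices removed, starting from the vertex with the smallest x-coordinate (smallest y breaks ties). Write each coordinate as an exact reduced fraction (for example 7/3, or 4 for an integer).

1. After x ≥ 5: [(5,28/5) (6,4) (14,0) (20,0) (20,18) (14,20) (6,17) (5,33/2)]
2. After x ≤ 12: [(5,28/5) (6,4) (12,1) (12,77/4) (6,17) (5,33/2)]
3. After y ≥ 2: [(5,28/5) (6,4) (10,2) (12,2) (12,77/4) (6,17) (5,33/2)]
4. After y ≤ 7: [(5,7) (5,28/5) (6,4) (10,2) (12,2) (12,7)]
5. Canonical ring: [(5,28/5) (6,4) (10,2) (12,2) (12,7) (5,7)]

Clipped polygon: [(5,28/5) (6,4) (10,2) (12,2) (12,7) (5,7)]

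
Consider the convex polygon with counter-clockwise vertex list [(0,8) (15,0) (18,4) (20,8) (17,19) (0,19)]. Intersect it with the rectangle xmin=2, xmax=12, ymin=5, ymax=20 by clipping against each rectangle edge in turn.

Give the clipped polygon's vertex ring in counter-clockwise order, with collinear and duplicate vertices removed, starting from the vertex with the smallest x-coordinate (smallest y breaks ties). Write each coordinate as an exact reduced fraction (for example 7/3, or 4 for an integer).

Clipped polygon: [(2,104/15) (45/8,5) (12,5) (12,19) (2,19)]

1. After x ≥ 2: [(2,104/15) (15,0) (18,4) (20,8) (17,19) (2,19)]
2. After x ≤ 12: [(2,104/15) (12,8/5) (12,19) (2,19)]
3. After y ≥ 5: [(2,104/15) (45/8,5) (12,5) (12,19) (2,19)]
4. After y ≤ 20: [(2,104/15) (45/8,5) (12,5) (12,19) (2,19)]
5. Canonical ring: [(2,104/15) (45/8,5) (12,5) (12,19) (2,19)]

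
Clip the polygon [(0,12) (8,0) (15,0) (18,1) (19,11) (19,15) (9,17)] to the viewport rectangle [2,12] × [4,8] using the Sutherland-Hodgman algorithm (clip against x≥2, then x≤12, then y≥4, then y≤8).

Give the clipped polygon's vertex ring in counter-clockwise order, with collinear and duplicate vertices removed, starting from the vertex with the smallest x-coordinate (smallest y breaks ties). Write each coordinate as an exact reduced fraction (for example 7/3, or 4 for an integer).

1. After x ≥ 2: [(2,118/9) (2,9) (8,0) (15,0) (18,1) (19,11) (19,15) (9,17)]
2. After x ≤ 12: [(2,118/9) (2,9) (8,0) (12,0) (12,82/5) (9,17)]
3. After y ≥ 4: [(2,118/9) (2,9) (16/3,4) (12,4) (12,82/5) (9,17)]
4. After y ≤ 8: [(8/3,8) (16/3,4) (12,4) (12,8)]
5. Canonical ring: [(8/3,8) (16/3,4) (12,4) (12,8)]

Clipped polygon: [(8/3,8) (16/3,4) (12,4) (12,8)]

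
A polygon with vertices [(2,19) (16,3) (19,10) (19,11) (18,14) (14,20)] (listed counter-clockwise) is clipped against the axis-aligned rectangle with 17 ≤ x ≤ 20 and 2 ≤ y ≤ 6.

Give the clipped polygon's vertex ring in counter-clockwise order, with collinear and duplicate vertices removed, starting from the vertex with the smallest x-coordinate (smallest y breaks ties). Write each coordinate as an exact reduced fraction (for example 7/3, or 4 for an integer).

1. After x ≥ 17: [(17,16/3) (19,10) (19,11) (18,14) (17,31/2)]
2. After x ≤ 20: [(17,16/3) (19,10) (19,11) (18,14) (17,31/2)]
3. After y ≥ 2: [(17,16/3) (19,10) (19,11) (18,14) (17,31/2)]
4. After y ≤ 6: [(17,6) (17,16/3) (121/7,6)]
5. Canonical ring: [(17,16/3) (121/7,6) (17,6)]

Clipped polygon: [(17,16/3) (121/7,6) (17,6)]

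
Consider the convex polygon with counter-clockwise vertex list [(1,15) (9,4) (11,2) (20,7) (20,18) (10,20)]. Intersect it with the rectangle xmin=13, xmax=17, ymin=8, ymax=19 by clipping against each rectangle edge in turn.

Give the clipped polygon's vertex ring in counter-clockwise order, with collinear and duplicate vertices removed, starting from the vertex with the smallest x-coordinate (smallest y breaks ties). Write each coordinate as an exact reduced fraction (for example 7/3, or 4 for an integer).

1. After x ≥ 13: [(13,28/9) (20,7) (20,18) (13,97/5)]
2. After x ≤ 17: [(13,28/9) (17,16/3) (17,93/5) (13,97/5)]
3. After y ≥ 8: [(13,8) (17,8) (17,93/5) (13,97/5)]
4. After y ≤ 19: [(13,19) (13,8) (17,8) (17,93/5) (15,19)]
5. Canonical ring: [(13,8) (17,8) (17,93/5) (15,19) (13,19)]

Clipped polygon: [(13,8) (17,8) (17,93/5) (15,19) (13,19)]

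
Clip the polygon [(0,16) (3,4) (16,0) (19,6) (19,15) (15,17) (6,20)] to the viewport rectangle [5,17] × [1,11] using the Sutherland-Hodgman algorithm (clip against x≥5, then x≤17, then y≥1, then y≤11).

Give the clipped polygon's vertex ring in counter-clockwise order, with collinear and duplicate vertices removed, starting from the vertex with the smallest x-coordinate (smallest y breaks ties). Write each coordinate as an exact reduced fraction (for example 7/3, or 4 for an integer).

1. After x ≥ 5: [(5,58/3) (5,44/13) (16,0) (19,6) (19,15) (15,17) (6,20)]
2. After x ≤ 17: [(5,58/3) (5,44/13) (16,0) (17,2) (17,16) (15,17) (6,20)]
3. After y ≥ 1: [(5,58/3) (5,44/13) (51/4,1) (33/2,1) (17,2) (17,16) (15,17) (6,20)]
4. After y ≤ 11: [(5,11) (5,44/13) (51/4,1) (33/2,1) (17,2) (17,11)]
5. Canonical ring: [(5,44/13) (51/4,1) (33/2,1) (17,2) (17,11) (5,11)]

Clipped polygon: [(5,44/13) (51/4,1) (33/2,1) (17,2) (17,11) (5,11)]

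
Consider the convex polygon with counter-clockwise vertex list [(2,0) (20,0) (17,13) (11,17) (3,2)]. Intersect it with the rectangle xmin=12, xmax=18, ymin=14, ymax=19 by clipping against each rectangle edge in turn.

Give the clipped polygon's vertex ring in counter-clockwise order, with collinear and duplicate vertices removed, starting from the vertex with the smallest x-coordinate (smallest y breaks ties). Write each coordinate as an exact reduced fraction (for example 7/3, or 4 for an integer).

Clipped polygon: [(12,14) (31/2,14) (12,49/3)]

1. After x ≥ 12: [(12,0) (20,0) (17,13) (12,49/3)]
2. After x ≤ 18: [(12,0) (18,0) (18,26/3) (17,13) (12,49/3)]
3. After y ≥ 14: [(12,14) (31/2,14) (12,49/3)]
4. After y ≤ 19: [(12,14) (31/2,14) (12,49/3)]
5. Canonical ring: [(12,14) (31/2,14) (12,49/3)]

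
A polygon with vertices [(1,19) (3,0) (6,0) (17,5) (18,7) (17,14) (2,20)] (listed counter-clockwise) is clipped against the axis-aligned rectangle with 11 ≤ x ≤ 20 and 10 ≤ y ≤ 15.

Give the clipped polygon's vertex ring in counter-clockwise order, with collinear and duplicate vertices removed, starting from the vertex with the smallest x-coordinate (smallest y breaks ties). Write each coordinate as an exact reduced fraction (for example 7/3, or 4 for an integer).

1. After x ≥ 11: [(11,25/11) (17,5) (18,7) (17,14) (11,82/5)]
2. After x ≤ 20: [(11,25/11) (17,5) (18,7) (17,14) (11,82/5)]
3. After y ≥ 10: [(11,10) (123/7,10) (17,14) (11,82/5)]
4. After y ≤ 15: [(11,15) (11,10) (123/7,10) (17,14) (29/2,15)]
5. Canonical ring: [(11,10) (123/7,10) (17,14) (29/2,15) (11,15)]

Clipped polygon: [(11,10) (123/7,10) (17,14) (29/2,15) (11,15)]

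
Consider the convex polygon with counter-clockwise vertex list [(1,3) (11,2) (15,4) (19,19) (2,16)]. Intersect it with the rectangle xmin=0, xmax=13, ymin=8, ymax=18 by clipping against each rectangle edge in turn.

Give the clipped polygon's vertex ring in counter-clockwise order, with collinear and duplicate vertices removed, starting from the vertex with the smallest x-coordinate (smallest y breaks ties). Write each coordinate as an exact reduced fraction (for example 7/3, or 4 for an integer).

1. After x ≥ 0: [(1,3) (11,2) (15,4) (19,19) (2,16)]
2. After x ≤ 13: [(1,3) (11,2) (13,3) (13,305/17) (2,16)]
3. After y ≥ 8: [(18/13,8) (13,8) (13,305/17) (2,16)]
4. After y ≤ 18: [(18/13,8) (13,8) (13,305/17) (2,16)]
5. Canonical ring: [(18/13,8) (13,8) (13,305/17) (2,16)]

Clipped polygon: [(18/13,8) (13,8) (13,305/17) (2,16)]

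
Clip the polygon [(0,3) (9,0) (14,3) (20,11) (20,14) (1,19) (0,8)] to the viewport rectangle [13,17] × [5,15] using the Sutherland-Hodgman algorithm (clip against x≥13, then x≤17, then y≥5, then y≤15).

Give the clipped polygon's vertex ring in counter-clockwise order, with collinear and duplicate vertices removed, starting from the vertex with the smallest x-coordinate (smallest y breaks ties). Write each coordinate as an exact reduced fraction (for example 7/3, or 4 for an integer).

1. After x ≥ 13: [(13,12/5) (14,3) (20,11) (20,14) (13,301/19)]
2. After x ≤ 17: [(13,12/5) (14,3) (17,7) (17,281/19) (13,301/19)]
3. After y ≥ 5: [(13,5) (31/2,5) (17,7) (17,281/19) (13,301/19)]
4. After y ≤ 15: [(13,15) (13,5) (31/2,5) (17,7) (17,281/19) (81/5,15)]
5. Canonical ring: [(13,5) (31/2,5) (17,7) (17,281/19) (81/5,15) (13,15)]

Clipped polygon: [(13,5) (31/2,5) (17,7) (17,281/19) (81/5,15) (13,15)]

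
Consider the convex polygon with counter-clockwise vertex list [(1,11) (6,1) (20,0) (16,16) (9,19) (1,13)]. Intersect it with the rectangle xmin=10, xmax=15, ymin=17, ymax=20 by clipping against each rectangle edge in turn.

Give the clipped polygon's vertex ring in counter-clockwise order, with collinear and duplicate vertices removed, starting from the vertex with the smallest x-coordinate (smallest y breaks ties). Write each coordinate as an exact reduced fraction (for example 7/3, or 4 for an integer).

Clipped polygon: [(10,17) (41/3,17) (10,130/7)]

1. After x ≥ 10: [(10,5/7) (20,0) (16,16) (10,130/7)]
2. After x ≤ 15: [(10,5/7) (15,5/14) (15,115/7) (10,130/7)]
3. After y ≥ 17: [(10,17) (41/3,17) (10,130/7)]
4. After y ≤ 20: [(10,17) (41/3,17) (10,130/7)]
5. Canonical ring: [(10,17) (41/3,17) (10,130/7)]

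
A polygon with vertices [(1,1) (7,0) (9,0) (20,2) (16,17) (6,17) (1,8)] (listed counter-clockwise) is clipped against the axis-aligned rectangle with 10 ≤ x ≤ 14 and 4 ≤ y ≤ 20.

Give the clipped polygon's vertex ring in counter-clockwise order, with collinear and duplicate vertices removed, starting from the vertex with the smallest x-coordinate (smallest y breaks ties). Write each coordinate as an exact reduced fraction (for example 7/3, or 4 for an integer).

1. After x ≥ 10: [(10,2/11) (20,2) (16,17) (10,17)]
2. After x ≤ 14: [(10,2/11) (14,10/11) (14,17) (10,17)]
3. After y ≥ 4: [(10,4) (14,4) (14,17) (10,17)]
4. After y ≤ 20: [(10,4) (14,4) (14,17) (10,17)]
5. Canonical ring: [(10,4) (14,4) (14,17) (10,17)]

Clipped polygon: [(10,4) (14,4) (14,17) (10,17)]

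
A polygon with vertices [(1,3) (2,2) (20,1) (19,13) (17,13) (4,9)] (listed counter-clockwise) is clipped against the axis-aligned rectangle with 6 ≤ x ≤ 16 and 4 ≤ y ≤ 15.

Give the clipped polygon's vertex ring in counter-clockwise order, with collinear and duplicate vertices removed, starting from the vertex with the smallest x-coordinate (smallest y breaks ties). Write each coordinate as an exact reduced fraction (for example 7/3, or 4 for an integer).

1. After x ≥ 6: [(6,16/9) (20,1) (19,13) (17,13) (6,125/13)]
2. After x ≤ 16: [(6,16/9) (16,11/9) (16,165/13) (6,125/13)]
3. After y ≥ 4: [(6,4) (16,4) (16,165/13) (6,125/13)]
4. After y ≤ 15: [(6,4) (16,4) (16,165/13) (6,125/13)]
5. Canonical ring: [(6,4) (16,4) (16,165/13) (6,125/13)]

Clipped polygon: [(6,4) (16,4) (16,165/13) (6,125/13)]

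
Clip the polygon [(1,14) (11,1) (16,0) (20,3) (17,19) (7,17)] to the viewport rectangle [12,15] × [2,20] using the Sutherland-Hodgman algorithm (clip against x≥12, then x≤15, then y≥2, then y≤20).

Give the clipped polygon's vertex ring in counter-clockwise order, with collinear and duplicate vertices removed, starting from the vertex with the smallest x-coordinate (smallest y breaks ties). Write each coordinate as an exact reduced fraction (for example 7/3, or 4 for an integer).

1. After x ≥ 12: [(12,4/5) (16,0) (20,3) (17,19) (12,18)]
2. After x ≤ 15: [(12,4/5) (15,1/5) (15,93/5) (12,18)]
3. After y ≥ 2: [(12,2) (15,2) (15,93/5) (12,18)]
4. After y ≤ 20: [(12,2) (15,2) (15,93/5) (12,18)]
5. Canonical ring: [(12,2) (15,2) (15,93/5) (12,18)]

Clipped polygon: [(12,2) (15,2) (15,93/5) (12,18)]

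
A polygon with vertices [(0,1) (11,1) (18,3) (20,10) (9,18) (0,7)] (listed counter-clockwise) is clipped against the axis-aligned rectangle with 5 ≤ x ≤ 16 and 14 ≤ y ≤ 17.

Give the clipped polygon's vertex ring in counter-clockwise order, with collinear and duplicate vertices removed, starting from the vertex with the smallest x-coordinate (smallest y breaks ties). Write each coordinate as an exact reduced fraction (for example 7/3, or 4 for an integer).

Clipped polygon: [(63/11,14) (29/2,14) (83/8,17) (90/11,17)]

1. After x ≥ 5: [(5,1) (11,1) (18,3) (20,10) (9,18) (5,118/9)]
2. After x ≤ 16: [(5,1) (11,1) (16,17/7) (16,142/11) (9,18) (5,118/9)]
3. After y ≥ 14: [(29/2,14) (9,18) (63/11,14)]
4. After y ≤ 17: [(29/2,14) (83/8,17) (90/11,17) (63/11,14)]
5. Canonical ring: [(63/11,14) (29/2,14) (83/8,17) (90/11,17)]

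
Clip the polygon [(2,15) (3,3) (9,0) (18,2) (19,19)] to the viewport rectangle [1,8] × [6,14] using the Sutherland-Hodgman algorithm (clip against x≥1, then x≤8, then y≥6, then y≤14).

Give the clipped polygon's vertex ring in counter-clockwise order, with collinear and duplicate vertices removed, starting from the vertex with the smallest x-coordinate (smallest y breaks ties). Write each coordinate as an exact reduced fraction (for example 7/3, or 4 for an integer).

1. After x ≥ 1: [(2,15) (3,3) (9,0) (18,2) (19,19)]
2. After x ≤ 8: [(8,279/17) (2,15) (3,3) (8,1/2)]
3. After y ≥ 6: [(8,6) (8,279/17) (2,15) (11/4,6)]
4. After y ≤ 14: [(8,6) (8,14) (25/12,14) (11/4,6)]
5. Canonical ring: [(25/12,14) (11/4,6) (8,6) (8,14)]

Clipped polygon: [(25/12,14) (11/4,6) (8,6) (8,14)]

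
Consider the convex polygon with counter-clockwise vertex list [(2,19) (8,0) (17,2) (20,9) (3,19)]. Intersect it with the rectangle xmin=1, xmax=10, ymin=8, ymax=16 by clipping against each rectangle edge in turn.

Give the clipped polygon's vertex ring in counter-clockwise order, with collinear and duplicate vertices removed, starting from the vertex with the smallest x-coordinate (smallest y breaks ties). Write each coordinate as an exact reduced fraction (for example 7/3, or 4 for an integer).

Clipped polygon: [(56/19,16) (104/19,8) (10,8) (10,253/17) (81/10,16)]

1. After x ≥ 1: [(2,19) (8,0) (17,2) (20,9) (3,19)]
2. After x ≤ 10: [(2,19) (8,0) (10,4/9) (10,253/17) (3,19)]
3. After y ≥ 8: [(2,19) (104/19,8) (10,8) (10,253/17) (3,19)]
4. After y ≤ 16: [(56/19,16) (104/19,8) (10,8) (10,253/17) (81/10,16)]
5. Canonical ring: [(56/19,16) (104/19,8) (10,8) (10,253/17) (81/10,16)]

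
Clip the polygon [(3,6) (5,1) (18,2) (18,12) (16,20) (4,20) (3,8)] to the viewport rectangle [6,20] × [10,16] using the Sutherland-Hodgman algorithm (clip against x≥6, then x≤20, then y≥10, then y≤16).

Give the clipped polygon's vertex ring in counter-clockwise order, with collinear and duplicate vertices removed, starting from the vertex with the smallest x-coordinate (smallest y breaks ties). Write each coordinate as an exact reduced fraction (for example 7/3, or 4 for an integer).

Clipped polygon: [(6,10) (18,10) (18,12) (17,16) (6,16)]

1. After x ≥ 6: [(6,14/13) (18,2) (18,12) (16,20) (6,20)]
2. After x ≤ 20: [(6,14/13) (18,2) (18,12) (16,20) (6,20)]
3. After y ≥ 10: [(6,10) (18,10) (18,12) (16,20) (6,20)]
4. After y ≤ 16: [(6,16) (6,10) (18,10) (18,12) (17,16)]
5. Canonical ring: [(6,10) (18,10) (18,12) (17,16) (6,16)]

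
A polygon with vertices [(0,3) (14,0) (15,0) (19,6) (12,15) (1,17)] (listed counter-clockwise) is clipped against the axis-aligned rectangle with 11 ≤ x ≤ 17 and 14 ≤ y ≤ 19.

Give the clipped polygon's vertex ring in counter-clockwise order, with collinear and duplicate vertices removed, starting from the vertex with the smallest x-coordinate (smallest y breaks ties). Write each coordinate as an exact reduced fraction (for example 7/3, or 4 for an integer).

1. After x ≥ 11: [(11,9/14) (14,0) (15,0) (19,6) (12,15) (11,167/11)]
2. After x ≤ 17: [(11,9/14) (14,0) (15,0) (17,3) (17,60/7) (12,15) (11,167/11)]
3. After y ≥ 14: [(11,14) (115/9,14) (12,15) (11,167/11)]
4. After y ≤ 19: [(11,14) (115/9,14) (12,15) (11,167/11)]
5. Canonical ring: [(11,14) (115/9,14) (12,15) (11,167/11)]

Clipped polygon: [(11,14) (115/9,14) (12,15) (11,167/11)]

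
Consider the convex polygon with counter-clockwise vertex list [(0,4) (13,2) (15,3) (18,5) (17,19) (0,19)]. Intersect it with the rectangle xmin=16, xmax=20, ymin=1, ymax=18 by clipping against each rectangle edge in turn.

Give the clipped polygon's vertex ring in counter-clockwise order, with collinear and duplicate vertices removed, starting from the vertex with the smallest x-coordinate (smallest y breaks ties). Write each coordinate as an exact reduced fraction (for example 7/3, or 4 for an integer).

1. After x ≥ 16: [(16,11/3) (18,5) (17,19) (16,19)]
2. After x ≤ 20: [(16,11/3) (18,5) (17,19) (16,19)]
3. After y ≥ 1: [(16,11/3) (18,5) (17,19) (16,19)]
4. After y ≤ 18: [(16,18) (16,11/3) (18,5) (239/14,18)]
5. Canonical ring: [(16,11/3) (18,5) (239/14,18) (16,18)]

Clipped polygon: [(16,11/3) (18,5) (239/14,18) (16,18)]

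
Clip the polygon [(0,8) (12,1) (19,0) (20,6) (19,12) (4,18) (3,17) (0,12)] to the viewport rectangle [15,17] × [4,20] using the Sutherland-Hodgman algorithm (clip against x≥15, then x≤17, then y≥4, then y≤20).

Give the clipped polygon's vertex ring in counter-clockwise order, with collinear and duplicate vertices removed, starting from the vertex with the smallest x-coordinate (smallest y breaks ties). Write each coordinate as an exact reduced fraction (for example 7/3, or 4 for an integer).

1. After x ≥ 15: [(15,4/7) (19,0) (20,6) (19,12) (15,68/5)]
2. After x ≤ 17: [(15,4/7) (17,2/7) (17,64/5) (15,68/5)]
3. After y ≥ 4: [(15,4) (17,4) (17,64/5) (15,68/5)]
4. After y ≤ 20: [(15,4) (17,4) (17,64/5) (15,68/5)]
5. Canonical ring: [(15,4) (17,4) (17,64/5) (15,68/5)]

Clipped polygon: [(15,4) (17,4) (17,64/5) (15,68/5)]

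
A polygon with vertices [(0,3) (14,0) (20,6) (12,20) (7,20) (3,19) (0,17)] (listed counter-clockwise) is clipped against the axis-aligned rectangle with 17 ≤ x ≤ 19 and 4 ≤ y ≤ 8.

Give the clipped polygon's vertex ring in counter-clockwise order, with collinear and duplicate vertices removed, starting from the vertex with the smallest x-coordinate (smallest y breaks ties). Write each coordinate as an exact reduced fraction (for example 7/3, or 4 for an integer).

1. After x ≥ 17: [(17,3) (20,6) (17,45/4)]
2. After x ≤ 19: [(17,3) (19,5) (19,31/4) (17,45/4)]
3. After y ≥ 4: [(17,4) (18,4) (19,5) (19,31/4) (17,45/4)]
4. After y ≤ 8: [(17,8) (17,4) (18,4) (19,5) (19,31/4) (132/7,8)]
5. Canonical ring: [(17,4) (18,4) (19,5) (19,31/4) (132/7,8) (17,8)]

Clipped polygon: [(17,4) (18,4) (19,5) (19,31/4) (132/7,8) (17,8)]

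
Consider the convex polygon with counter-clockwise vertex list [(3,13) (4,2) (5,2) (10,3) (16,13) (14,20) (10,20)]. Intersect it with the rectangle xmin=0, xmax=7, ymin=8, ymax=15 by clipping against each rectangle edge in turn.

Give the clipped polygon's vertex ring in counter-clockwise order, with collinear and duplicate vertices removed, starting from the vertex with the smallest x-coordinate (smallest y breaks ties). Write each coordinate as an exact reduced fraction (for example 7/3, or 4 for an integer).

1. After x ≥ 0: [(3,13) (4,2) (5,2) (10,3) (16,13) (14,20) (10,20)]
2. After x ≤ 7: [(7,17) (3,13) (4,2) (5,2) (7,12/5)]
3. After y ≥ 8: [(7,8) (7,17) (3,13) (38/11,8)]
4. After y ≤ 15: [(7,8) (7,15) (5,15) (3,13) (38/11,8)]
5. Canonical ring: [(3,13) (38/11,8) (7,8) (7,15) (5,15)]

Clipped polygon: [(3,13) (38/11,8) (7,8) (7,15) (5,15)]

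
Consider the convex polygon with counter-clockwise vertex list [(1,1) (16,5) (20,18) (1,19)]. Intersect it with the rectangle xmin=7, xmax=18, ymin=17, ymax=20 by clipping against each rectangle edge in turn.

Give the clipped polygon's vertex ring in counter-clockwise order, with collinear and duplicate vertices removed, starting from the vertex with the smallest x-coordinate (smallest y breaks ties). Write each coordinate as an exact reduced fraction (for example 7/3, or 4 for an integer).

Clipped polygon: [(7,17) (18,17) (18,344/19) (7,355/19)]

1. After x ≥ 7: [(7,13/5) (16,5) (20,18) (7,355/19)]
2. After x ≤ 18: [(7,13/5) (16,5) (18,23/2) (18,344/19) (7,355/19)]
3. After y ≥ 17: [(7,17) (18,17) (18,344/19) (7,355/19)]
4. After y ≤ 20: [(7,17) (18,17) (18,344/19) (7,355/19)]
5. Canonical ring: [(7,17) (18,17) (18,344/19) (7,355/19)]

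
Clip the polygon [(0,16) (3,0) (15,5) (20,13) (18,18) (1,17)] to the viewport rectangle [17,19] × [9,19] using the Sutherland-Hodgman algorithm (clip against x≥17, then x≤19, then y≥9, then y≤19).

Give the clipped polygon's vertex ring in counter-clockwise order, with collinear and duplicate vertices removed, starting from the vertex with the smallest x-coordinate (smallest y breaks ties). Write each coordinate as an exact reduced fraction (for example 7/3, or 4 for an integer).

Clipped polygon: [(17,9) (35/2,9) (19,57/5) (19,31/2) (18,18) (17,305/17)]

1. After x ≥ 17: [(17,41/5) (20,13) (18,18) (17,305/17)]
2. After x ≤ 19: [(17,41/5) (19,57/5) (19,31/2) (18,18) (17,305/17)]
3. After y ≥ 9: [(17,9) (35/2,9) (19,57/5) (19,31/2) (18,18) (17,305/17)]
4. After y ≤ 19: [(17,9) (35/2,9) (19,57/5) (19,31/2) (18,18) (17,305/17)]
5. Canonical ring: [(17,9) (35/2,9) (19,57/5) (19,31/2) (18,18) (17,305/17)]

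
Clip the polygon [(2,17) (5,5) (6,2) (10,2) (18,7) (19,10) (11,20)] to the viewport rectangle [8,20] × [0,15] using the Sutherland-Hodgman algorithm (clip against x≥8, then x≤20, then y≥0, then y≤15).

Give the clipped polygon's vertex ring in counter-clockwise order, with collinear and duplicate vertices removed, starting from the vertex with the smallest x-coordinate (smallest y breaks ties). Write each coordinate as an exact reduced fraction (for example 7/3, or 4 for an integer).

Clipped polygon: [(8,2) (10,2) (18,7) (19,10) (15,15) (8,15)]

1. After x ≥ 8: [(8,19) (8,2) (10,2) (18,7) (19,10) (11,20)]
2. After x ≤ 20: [(8,19) (8,2) (10,2) (18,7) (19,10) (11,20)]
3. After y ≥ 0: [(8,19) (8,2) (10,2) (18,7) (19,10) (11,20)]
4. After y ≤ 15: [(8,15) (8,2) (10,2) (18,7) (19,10) (15,15)]
5. Canonical ring: [(8,2) (10,2) (18,7) (19,10) (15,15) (8,15)]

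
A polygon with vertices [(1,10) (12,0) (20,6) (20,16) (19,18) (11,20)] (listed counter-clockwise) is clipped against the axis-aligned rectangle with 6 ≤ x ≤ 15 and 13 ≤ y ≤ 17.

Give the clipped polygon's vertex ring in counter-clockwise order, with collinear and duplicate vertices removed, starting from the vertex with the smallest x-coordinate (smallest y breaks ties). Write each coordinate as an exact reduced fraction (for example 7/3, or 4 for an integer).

1. After x ≥ 6: [(6,15) (6,60/11) (12,0) (20,6) (20,16) (19,18) (11,20)]
2. After x ≤ 15: [(6,15) (6,60/11) (12,0) (15,9/4) (15,19) (11,20)]
3. After y ≥ 13: [(6,15) (6,13) (15,13) (15,19) (11,20)]
4. After y ≤ 17: [(8,17) (6,15) (6,13) (15,13) (15,17)]
5. Canonical ring: [(6,13) (15,13) (15,17) (8,17) (6,15)]

Clipped polygon: [(6,13) (15,13) (15,17) (8,17) (6,15)]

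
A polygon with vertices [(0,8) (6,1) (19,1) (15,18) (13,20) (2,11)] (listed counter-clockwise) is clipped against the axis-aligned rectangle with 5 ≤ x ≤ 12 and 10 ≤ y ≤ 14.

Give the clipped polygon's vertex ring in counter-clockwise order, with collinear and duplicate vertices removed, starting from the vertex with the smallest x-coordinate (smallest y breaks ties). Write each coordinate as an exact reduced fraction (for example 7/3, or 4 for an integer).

1. After x ≥ 5: [(5,13/6) (6,1) (19,1) (15,18) (13,20) (5,148/11)]
2. After x ≤ 12: [(5,13/6) (6,1) (12,1) (12,211/11) (5,148/11)]
3. After y ≥ 10: [(5,10) (12,10) (12,211/11) (5,148/11)]
4. After y ≤ 14: [(5,10) (12,10) (12,14) (17/3,14) (5,148/11)]
5. Canonical ring: [(5,10) (12,10) (12,14) (17/3,14) (5,148/11)]

Clipped polygon: [(5,10) (12,10) (12,14) (17/3,14) (5,148/11)]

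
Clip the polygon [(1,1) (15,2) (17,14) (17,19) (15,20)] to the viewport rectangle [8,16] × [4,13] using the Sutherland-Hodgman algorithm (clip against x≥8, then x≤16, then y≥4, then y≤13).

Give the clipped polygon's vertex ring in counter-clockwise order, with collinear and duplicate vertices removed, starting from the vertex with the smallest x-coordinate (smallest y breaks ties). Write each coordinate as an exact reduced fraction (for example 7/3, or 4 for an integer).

Clipped polygon: [(8,4) (46/3,4) (16,8) (16,13) (187/19,13) (8,21/2)]

1. After x ≥ 8: [(8,21/2) (8,3/2) (15,2) (17,14) (17,19) (15,20)]
2. After x ≤ 16: [(8,21/2) (8,3/2) (15,2) (16,8) (16,39/2) (15,20)]
3. After y ≥ 4: [(8,21/2) (8,4) (46/3,4) (16,8) (16,39/2) (15,20)]
4. After y ≤ 13: [(187/19,13) (8,21/2) (8,4) (46/3,4) (16,8) (16,13)]
5. Canonical ring: [(8,4) (46/3,4) (16,8) (16,13) (187/19,13) (8,21/2)]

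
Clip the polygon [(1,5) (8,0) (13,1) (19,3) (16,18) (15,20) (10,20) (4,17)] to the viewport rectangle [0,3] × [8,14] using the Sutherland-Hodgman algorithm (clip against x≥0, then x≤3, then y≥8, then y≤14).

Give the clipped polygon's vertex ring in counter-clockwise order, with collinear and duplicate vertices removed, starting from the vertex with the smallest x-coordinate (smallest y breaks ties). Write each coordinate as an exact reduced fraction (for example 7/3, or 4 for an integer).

1. After x ≥ 0: [(1,5) (8,0) (13,1) (19,3) (16,18) (15,20) (10,20) (4,17)]
2. After x ≤ 3: [(3,13) (1,5) (3,25/7)]
3. After y ≥ 8: [(3,8) (3,13) (7/4,8)]
4. After y ≤ 14: [(3,8) (3,13) (7/4,8)]
5. Canonical ring: [(7/4,8) (3,8) (3,13)]

Clipped polygon: [(7/4,8) (3,8) (3,13)]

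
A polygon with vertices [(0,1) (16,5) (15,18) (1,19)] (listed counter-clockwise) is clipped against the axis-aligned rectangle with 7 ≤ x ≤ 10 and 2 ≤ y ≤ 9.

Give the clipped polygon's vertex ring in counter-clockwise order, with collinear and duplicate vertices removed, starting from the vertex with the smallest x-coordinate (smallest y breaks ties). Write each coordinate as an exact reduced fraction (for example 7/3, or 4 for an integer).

1. After x ≥ 7: [(7,11/4) (16,5) (15,18) (7,130/7)]
2. After x ≤ 10: [(7,11/4) (10,7/2) (10,257/14) (7,130/7)]
3. After y ≥ 2: [(7,11/4) (10,7/2) (10,257/14) (7,130/7)]
4. After y ≤ 9: [(7,9) (7,11/4) (10,7/2) (10,9)]
5. Canonical ring: [(7,11/4) (10,7/2) (10,9) (7,9)]

Clipped polygon: [(7,11/4) (10,7/2) (10,9) (7,9)]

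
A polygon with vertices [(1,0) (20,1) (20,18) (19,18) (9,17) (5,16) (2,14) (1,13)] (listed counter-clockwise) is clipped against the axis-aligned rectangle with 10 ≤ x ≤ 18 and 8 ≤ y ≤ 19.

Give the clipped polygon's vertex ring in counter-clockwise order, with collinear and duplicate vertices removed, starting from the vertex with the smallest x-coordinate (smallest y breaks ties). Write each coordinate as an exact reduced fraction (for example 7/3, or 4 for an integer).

Clipped polygon: [(10,8) (18,8) (18,179/10) (10,171/10)]

1. After x ≥ 10: [(10,9/19) (20,1) (20,18) (19,18) (10,171/10)]
2. After x ≤ 18: [(10,9/19) (18,17/19) (18,179/10) (10,171/10)]
3. After y ≥ 8: [(10,8) (18,8) (18,179/10) (10,171/10)]
4. After y ≤ 19: [(10,8) (18,8) (18,179/10) (10,171/10)]
5. Canonical ring: [(10,8) (18,8) (18,179/10) (10,171/10)]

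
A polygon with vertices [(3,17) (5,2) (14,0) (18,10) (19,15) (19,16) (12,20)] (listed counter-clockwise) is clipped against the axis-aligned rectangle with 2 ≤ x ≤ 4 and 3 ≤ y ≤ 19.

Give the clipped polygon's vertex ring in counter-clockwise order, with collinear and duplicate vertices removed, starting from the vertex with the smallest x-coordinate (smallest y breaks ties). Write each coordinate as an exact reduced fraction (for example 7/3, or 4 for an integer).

Clipped polygon: [(3,17) (4,19/2) (4,52/3)]

1. After x ≥ 2: [(3,17) (5,2) (14,0) (18,10) (19,15) (19,16) (12,20)]
2. After x ≤ 4: [(4,52/3) (3,17) (4,19/2)]
3. After y ≥ 3: [(4,52/3) (3,17) (4,19/2)]
4. After y ≤ 19: [(4,52/3) (3,17) (4,19/2)]
5. Canonical ring: [(3,17) (4,19/2) (4,52/3)]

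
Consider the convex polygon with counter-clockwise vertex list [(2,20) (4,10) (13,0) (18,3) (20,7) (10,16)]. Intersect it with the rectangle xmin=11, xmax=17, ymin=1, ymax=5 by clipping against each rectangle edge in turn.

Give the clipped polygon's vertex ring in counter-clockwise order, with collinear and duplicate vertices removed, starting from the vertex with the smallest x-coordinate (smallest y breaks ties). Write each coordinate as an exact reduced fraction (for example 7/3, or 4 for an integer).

1. After x ≥ 11: [(11,20/9) (13,0) (18,3) (20,7) (11,151/10)]
2. After x ≤ 17: [(11,20/9) (13,0) (17,12/5) (17,97/10) (11,151/10)]
3. After y ≥ 1: [(11,20/9) (121/10,1) (44/3,1) (17,12/5) (17,97/10) (11,151/10)]
4. After y ≤ 5: [(11,5) (11,20/9) (121/10,1) (44/3,1) (17,12/5) (17,5)]
5. Canonical ring: [(11,20/9) (121/10,1) (44/3,1) (17,12/5) (17,5) (11,5)]

Clipped polygon: [(11,20/9) (121/10,1) (44/3,1) (17,12/5) (17,5) (11,5)]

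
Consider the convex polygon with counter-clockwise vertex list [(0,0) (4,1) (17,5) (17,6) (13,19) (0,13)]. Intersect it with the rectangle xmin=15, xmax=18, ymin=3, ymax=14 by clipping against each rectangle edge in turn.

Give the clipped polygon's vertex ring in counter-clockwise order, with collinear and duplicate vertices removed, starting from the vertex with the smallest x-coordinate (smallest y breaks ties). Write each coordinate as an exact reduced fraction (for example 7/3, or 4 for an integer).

Clipped polygon: [(15,57/13) (17,5) (17,6) (15,25/2)]

1. After x ≥ 15: [(15,57/13) (17,5) (17,6) (15,25/2)]
2. After x ≤ 18: [(15,57/13) (17,5) (17,6) (15,25/2)]
3. After y ≥ 3: [(15,57/13) (17,5) (17,6) (15,25/2)]
4. After y ≤ 14: [(15,57/13) (17,5) (17,6) (15,25/2)]
5. Canonical ring: [(15,57/13) (17,5) (17,6) (15,25/2)]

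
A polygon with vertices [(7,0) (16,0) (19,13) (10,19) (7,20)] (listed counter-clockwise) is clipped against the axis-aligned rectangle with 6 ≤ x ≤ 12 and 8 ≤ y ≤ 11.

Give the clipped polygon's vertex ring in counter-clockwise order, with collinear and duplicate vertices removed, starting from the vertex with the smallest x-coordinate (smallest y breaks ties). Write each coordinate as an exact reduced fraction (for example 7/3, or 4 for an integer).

Clipped polygon: [(7,8) (12,8) (12,11) (7,11)]

1. After x ≥ 6: [(7,0) (16,0) (19,13) (10,19) (7,20)]
2. After x ≤ 12: [(7,0) (12,0) (12,53/3) (10,19) (7,20)]
3. After y ≥ 8: [(7,8) (12,8) (12,53/3) (10,19) (7,20)]
4. After y ≤ 11: [(7,11) (7,8) (12,8) (12,11)]
5. Canonical ring: [(7,8) (12,8) (12,11) (7,11)]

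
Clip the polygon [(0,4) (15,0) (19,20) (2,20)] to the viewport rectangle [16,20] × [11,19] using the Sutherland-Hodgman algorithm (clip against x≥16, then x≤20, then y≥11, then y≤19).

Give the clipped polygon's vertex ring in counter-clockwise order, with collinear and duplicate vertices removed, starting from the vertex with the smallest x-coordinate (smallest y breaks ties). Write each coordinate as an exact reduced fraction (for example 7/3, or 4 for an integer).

1. After x ≥ 16: [(16,5) (19,20) (16,20)]
2. After x ≤ 20: [(16,5) (19,20) (16,20)]
3. After y ≥ 11: [(16,11) (86/5,11) (19,20) (16,20)]
4. After y ≤ 19: [(16,19) (16,11) (86/5,11) (94/5,19)]
5. Canonical ring: [(16,11) (86/5,11) (94/5,19) (16,19)]

Clipped polygon: [(16,11) (86/5,11) (94/5,19) (16,19)]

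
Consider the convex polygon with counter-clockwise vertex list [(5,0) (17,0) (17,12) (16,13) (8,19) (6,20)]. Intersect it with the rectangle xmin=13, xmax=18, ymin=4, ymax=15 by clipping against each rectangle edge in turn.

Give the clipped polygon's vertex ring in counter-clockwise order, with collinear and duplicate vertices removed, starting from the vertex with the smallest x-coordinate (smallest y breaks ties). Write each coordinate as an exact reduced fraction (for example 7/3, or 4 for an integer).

Clipped polygon: [(13,4) (17,4) (17,12) (16,13) (40/3,15) (13,15)]

1. After x ≥ 13: [(13,0) (17,0) (17,12) (16,13) (13,61/4)]
2. After x ≤ 18: [(13,0) (17,0) (17,12) (16,13) (13,61/4)]
3. After y ≥ 4: [(13,4) (17,4) (17,12) (16,13) (13,61/4)]
4. After y ≤ 15: [(13,15) (13,4) (17,4) (17,12) (16,13) (40/3,15)]
5. Canonical ring: [(13,4) (17,4) (17,12) (16,13) (40/3,15) (13,15)]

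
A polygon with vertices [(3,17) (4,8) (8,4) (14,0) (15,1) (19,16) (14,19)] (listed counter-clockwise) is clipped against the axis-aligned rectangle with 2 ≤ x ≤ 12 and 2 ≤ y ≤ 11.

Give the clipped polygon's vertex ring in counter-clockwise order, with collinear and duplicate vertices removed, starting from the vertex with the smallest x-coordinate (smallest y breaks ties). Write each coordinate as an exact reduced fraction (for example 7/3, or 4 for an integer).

1. After x ≥ 2: [(3,17) (4,8) (8,4) (14,0) (15,1) (19,16) (14,19)]
2. After x ≤ 12: [(12,205/11) (3,17) (4,8) (8,4) (12,4/3)]
3. After y ≥ 2: [(12,2) (12,205/11) (3,17) (4,8) (8,4) (11,2)]
4. After y ≤ 11: [(12,2) (12,11) (11/3,11) (4,8) (8,4) (11,2)]
5. Canonical ring: [(11/3,11) (4,8) (8,4) (11,2) (12,2) (12,11)]

Clipped polygon: [(11/3,11) (4,8) (8,4) (11,2) (12,2) (12,11)]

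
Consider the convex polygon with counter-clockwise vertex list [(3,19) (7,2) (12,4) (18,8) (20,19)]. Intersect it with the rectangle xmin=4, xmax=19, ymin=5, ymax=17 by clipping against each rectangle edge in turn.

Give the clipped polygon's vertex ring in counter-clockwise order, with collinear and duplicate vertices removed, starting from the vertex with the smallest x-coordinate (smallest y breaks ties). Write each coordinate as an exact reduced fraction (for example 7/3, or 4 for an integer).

Clipped polygon: [(4,59/4) (107/17,5) (27/2,5) (18,8) (19,27/2) (19,17) (4,17)]

1. After x ≥ 4: [(4,19) (4,59/4) (7,2) (12,4) (18,8) (20,19)]
2. After x ≤ 19: [(19,19) (4,19) (4,59/4) (7,2) (12,4) (18,8) (19,27/2)]
3. After y ≥ 5: [(19,19) (4,19) (4,59/4) (107/17,5) (27/2,5) (18,8) (19,27/2)]
4. After y ≤ 17: [(19,17) (4,17) (4,59/4) (107/17,5) (27/2,5) (18,8) (19,27/2)]
5. Canonical ring: [(4,59/4) (107/17,5) (27/2,5) (18,8) (19,27/2) (19,17) (4,17)]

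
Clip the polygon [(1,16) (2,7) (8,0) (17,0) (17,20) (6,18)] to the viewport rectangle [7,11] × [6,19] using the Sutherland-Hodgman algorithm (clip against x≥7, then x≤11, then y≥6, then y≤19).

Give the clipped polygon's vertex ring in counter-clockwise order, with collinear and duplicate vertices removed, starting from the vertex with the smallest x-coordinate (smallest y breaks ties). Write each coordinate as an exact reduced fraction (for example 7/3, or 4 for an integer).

Clipped polygon: [(7,6) (11,6) (11,208/11) (7,200/11)]

1. After x ≥ 7: [(7,7/6) (8,0) (17,0) (17,20) (7,200/11)]
2. After x ≤ 11: [(7,7/6) (8,0) (11,0) (11,208/11) (7,200/11)]
3. After y ≥ 6: [(7,6) (11,6) (11,208/11) (7,200/11)]
4. After y ≤ 19: [(7,6) (11,6) (11,208/11) (7,200/11)]
5. Canonical ring: [(7,6) (11,6) (11,208/11) (7,200/11)]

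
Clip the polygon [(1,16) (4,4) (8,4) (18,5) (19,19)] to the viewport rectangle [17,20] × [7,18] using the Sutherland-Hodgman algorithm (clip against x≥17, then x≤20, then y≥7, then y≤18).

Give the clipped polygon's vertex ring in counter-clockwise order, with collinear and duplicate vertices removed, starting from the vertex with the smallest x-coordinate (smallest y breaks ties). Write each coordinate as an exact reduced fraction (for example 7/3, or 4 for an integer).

Clipped polygon: [(17,7) (127/7,7) (265/14,18) (17,18)]

1. After x ≥ 17: [(17,56/3) (17,49/10) (18,5) (19,19)]
2. After x ≤ 20: [(17,56/3) (17,49/10) (18,5) (19,19)]
3. After y ≥ 7: [(17,56/3) (17,7) (127/7,7) (19,19)]
4. After y ≤ 18: [(17,18) (17,7) (127/7,7) (265/14,18)]
5. Canonical ring: [(17,7) (127/7,7) (265/14,18) (17,18)]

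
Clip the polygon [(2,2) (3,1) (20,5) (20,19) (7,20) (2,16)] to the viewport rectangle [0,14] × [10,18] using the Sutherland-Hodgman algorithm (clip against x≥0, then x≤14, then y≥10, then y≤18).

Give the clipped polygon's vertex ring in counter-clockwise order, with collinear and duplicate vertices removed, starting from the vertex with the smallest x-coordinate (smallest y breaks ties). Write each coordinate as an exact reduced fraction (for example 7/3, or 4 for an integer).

Clipped polygon: [(2,10) (14,10) (14,18) (9/2,18) (2,16)]

1. After x ≥ 0: [(2,2) (3,1) (20,5) (20,19) (7,20) (2,16)]
2. After x ≤ 14: [(2,2) (3,1) (14,61/17) (14,253/13) (7,20) (2,16)]
3. After y ≥ 10: [(2,10) (14,10) (14,253/13) (7,20) (2,16)]
4. After y ≤ 18: [(2,10) (14,10) (14,18) (9/2,18) (2,16)]
5. Canonical ring: [(2,10) (14,10) (14,18) (9/2,18) (2,16)]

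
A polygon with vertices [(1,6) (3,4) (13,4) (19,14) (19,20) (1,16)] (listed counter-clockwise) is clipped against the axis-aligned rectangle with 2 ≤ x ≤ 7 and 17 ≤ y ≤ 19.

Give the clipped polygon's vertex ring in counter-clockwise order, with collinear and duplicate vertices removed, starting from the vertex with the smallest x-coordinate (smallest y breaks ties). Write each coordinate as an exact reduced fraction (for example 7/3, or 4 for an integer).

Clipped polygon: [(11/2,17) (7,17) (7,52/3)]

1. After x ≥ 2: [(2,5) (3,4) (13,4) (19,14) (19,20) (2,146/9)]
2. After x ≤ 7: [(2,5) (3,4) (7,4) (7,52/3) (2,146/9)]
3. After y ≥ 17: [(7,17) (7,52/3) (11/2,17)]
4. After y ≤ 19: [(7,17) (7,52/3) (11/2,17)]
5. Canonical ring: [(11/2,17) (7,17) (7,52/3)]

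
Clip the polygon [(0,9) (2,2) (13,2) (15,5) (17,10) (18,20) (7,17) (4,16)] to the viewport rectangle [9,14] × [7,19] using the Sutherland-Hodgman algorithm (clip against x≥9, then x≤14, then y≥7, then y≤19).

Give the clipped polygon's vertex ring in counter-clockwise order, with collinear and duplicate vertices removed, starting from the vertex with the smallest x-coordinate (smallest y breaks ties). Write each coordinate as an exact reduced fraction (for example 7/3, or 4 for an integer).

Clipped polygon: [(9,7) (14,7) (14,208/11) (9,193/11)]

1. After x ≥ 9: [(9,2) (13,2) (15,5) (17,10) (18,20) (9,193/11)]
2. After x ≤ 14: [(9,2) (13,2) (14,7/2) (14,208/11) (9,193/11)]
3. After y ≥ 7: [(9,7) (14,7) (14,208/11) (9,193/11)]
4. After y ≤ 19: [(9,7) (14,7) (14,208/11) (9,193/11)]
5. Canonical ring: [(9,7) (14,7) (14,208/11) (9,193/11)]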